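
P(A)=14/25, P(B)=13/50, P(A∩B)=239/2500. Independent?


P(A)×P(B) = 91/625
P(A∩B) = 239/2500
Not equal → NOT independent

No, not independent


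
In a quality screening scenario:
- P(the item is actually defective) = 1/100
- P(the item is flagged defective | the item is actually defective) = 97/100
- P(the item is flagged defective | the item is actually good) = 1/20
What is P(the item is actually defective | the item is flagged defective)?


Using Bayes' theorem:
P(A|B) = P(B|A)·P(A) / P(B)

P(the item is flagged defective) = 97/100 × 1/100 + 1/20 × 99/100
= 97/10000 + 99/2000 = 37/625

P(the item is actually defective|the item is flagged defective) = (97/10000) / (37/625) = 97/592

P(the item is actually defective|the item is flagged defective) = 97/592 ≈ 16.39%


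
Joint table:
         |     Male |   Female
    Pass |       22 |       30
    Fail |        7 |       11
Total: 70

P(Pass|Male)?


P(Pass|Male) = 22/(22+7) = 22/29

P = 22/29 ≈ 75.86%


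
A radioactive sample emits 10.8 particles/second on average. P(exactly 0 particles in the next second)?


Poisson(λ=10.8): P(X=0) = e^(-λ)×λ^k/k!
= e^(-10.8) × 10.8^0 / 0!
≈ 2.039950341e-05 × 1 / 1 ≈ 0.000020

P(X=0) ≈ 0.000020 ≈ 0.00%


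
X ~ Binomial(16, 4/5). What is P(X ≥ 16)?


P(X ≥ 16) = Σ P(X=i) for i=16..16
P(X=16) = 4294967296/152587890625
Sum = 4294967296/152587890625

P(X ≥ 16) = 4294967296/152587890625 ≈ 2.81%


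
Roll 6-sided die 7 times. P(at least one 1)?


P(no 1)^7 = (5/6)^7 = 78125/279936
P(≥1) = 1 - 78125/279936 = 201811/279936

P = 201811/279936 ≈ 72.09%


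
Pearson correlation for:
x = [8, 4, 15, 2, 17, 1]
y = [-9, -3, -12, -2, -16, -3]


n=6, Σx=47, Σy=-45, Σxy=-543, Σx²=599, Σy²=503
r = (6×(-543) - 47×(-45))/√((6×599 - 47²)(6×503 - (-45)²))
= -1143/√(1385×993) = -1143/√1375305 ≈ -1143/1172.7340 ≈ -0.9746

r ≈ -0.9746


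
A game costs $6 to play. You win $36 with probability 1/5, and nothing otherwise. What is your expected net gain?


E[gain] = (36-6)×1/5 + (-6)×4/5
= 6 - 24/5 = 6/5

Expected net gain = $6/5 ≈ $1.20


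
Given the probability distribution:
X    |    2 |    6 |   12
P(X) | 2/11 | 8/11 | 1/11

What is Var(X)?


E[X] = 64/11
E[X²] = 40
Var(X) = E[X²] - (E[X])² = 40 - 4096/121 = 744/121

Var(X) = 744/121 ≈ 6.1488


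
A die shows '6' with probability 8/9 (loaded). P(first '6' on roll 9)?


Geometric: P(X=9) = (1-p)^(k-1)×p = (1/9)^8×8/9 = 8/387420489

P(X=9) = 8/387420489 ≈ 0.00%


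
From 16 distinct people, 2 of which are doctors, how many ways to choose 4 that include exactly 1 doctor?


Choose 1 of the 2 doctors and 3 of the other 14 people:
C(2,1)×C(14,3) = 2×364 = 728

728


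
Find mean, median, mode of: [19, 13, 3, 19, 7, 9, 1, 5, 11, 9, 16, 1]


Sorted: [1, 1, 3, 5, 7, 9, 9, 11, 13, 16, 19, 19]
Mean = 113/12
Median = 9
Freq: {19: 2, 13: 1, 3: 1, 7: 1, 9: 2, 1: 2, 5: 1, 11: 1, 16: 1}
Mode: [1, 9, 19]

Mean=113/12, Median=9, Mode=[1, 9, 19]


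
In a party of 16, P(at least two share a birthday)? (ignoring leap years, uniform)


P(all different) = Π(365-i)/365 for i=0..15
= 0.716396
P(match) = 1 - 0.716396 = 0.283604

P ≈ 0.2836 ≈ 28.36%


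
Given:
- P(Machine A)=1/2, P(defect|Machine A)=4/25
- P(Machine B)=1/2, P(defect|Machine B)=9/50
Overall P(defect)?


P(B) = Σ P(B|Aᵢ)×P(Aᵢ)
  4/25×1/2 = 2/25
  9/50×1/2 = 9/100
Sum = 17/100

P(defect) = 17/100 ≈ 17.00%


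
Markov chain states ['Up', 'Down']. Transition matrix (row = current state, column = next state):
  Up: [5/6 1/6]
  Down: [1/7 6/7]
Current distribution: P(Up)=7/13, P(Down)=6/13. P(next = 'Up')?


P(next=Up) = Σᵢ P(now=i)×P(i→Up)
= 7/13×5/6 + 6/13×1/7
= 35/78 + 6/91 = 281/546

P = 281/546 ≈ 0.5147


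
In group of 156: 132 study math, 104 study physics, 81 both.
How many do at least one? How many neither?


|A∪B| = 132+104-81 = 155
Neither = 156-155 = 1

At least one: 155; Neither: 1


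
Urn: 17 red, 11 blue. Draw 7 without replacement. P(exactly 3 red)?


Hypergeometric: C(17,3)×C(11,4)/C(28,7)
= 680×330/1184040 = 170/897

P(X=3) = 170/897 ≈ 18.95%


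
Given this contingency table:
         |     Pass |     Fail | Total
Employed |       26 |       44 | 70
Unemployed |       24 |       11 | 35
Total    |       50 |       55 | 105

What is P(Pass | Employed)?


P(Pass | Employed) = 26/(26+44) = 26/70 = 13/35

P(Pass|Employed) = 13/35 ≈ 37.14%


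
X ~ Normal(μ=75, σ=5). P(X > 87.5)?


z = (87.5-75)/5 = 2.5
P(X > 87.5) = 1 - P(Z ≤ 2.5) = 1 - 0.9938 = 0.0062

P(X > 87.5) ≈ 0.0062


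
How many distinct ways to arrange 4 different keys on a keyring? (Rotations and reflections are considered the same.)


Free circular arrangements: rotations and reflections both identified.
(n-1)!/2 = 3!/2 = 6/2 = 3

3


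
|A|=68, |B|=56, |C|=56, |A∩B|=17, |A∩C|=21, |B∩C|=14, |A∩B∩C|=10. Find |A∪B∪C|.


|A∪B∪C| = 68+56+56-17-21-14+10 = 138

|A∪B∪C| = 138


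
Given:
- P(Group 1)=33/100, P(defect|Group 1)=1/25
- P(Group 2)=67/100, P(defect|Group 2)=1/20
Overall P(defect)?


P(B) = Σ P(B|Aᵢ)×P(Aᵢ)
  1/25×33/100 = 33/2500
  1/20×67/100 = 67/2000
Sum = 467/10000

P(defect) = 467/10000 ≈ 4.67%


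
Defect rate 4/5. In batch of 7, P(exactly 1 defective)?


Binomial: P(X=1) = C(7,1)×p^1×(1-p)^6
= 7 × 4/5 × 1/15625 = 28/78125

P(X=1) = 28/78125 ≈ 0.04%


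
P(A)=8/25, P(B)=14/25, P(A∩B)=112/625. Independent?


P(A)×P(B) = 112/625
P(A∩B) = 112/625
Equal ✓ → Independent

Yes, independent


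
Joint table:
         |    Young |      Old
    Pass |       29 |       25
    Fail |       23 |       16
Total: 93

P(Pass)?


P(Pass) = (29+25)/93 = 54/93 = 18/31

P(Pass) = 18/31 ≈ 58.06%


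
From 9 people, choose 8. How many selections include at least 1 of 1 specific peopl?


Complement: C(9,8) - C(8,8) = 9 - 1 = 8

8


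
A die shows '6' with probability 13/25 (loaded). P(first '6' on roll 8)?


Geometric: P(X=8) = (1-p)^(k-1)×p = (12/25)^7×13/25 = 465813504/152587890625

P(X=8) = 465813504/152587890625 ≈ 0.31%


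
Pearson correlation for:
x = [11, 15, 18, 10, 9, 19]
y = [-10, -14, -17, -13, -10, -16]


n=6, Σx=82, Σy=-80, Σxy=-1150, Σx²=1212, Σy²=1110
r = (6×(-1150) - 82×(-80))/√((6×1212 - 82²)(6×1110 - (-80)²))
= -340/√(548×260) = -340/√142480 ≈ -340/377.4652 ≈ -0.9007

r ≈ -0.9007


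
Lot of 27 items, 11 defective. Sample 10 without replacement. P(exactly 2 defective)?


Hypergeometric: C(11,2)×C(16,8)/C(27,10)
= 55×12870/8436285 = 110/1311

P(X=2) = 110/1311 ≈ 8.39%


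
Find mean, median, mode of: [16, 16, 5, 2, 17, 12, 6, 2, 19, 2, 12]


Sorted: [2, 2, 2, 5, 6, 12, 12, 16, 16, 17, 19]
Mean = 109/11
Median = 12
Freq: {16: 2, 5: 1, 2: 3, 17: 1, 12: 2, 6: 1, 19: 1}
Mode: [2]

Mean=109/11, Median=12, Mode=2


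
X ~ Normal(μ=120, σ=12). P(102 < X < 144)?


z₁=(102-120)/12=-1.5, z₂=(144-120)/12=2.0
P = Φ(2.0) - Φ(-1.5) = 0.977250 - 0.066807 = 0.910443 ≈ 0.9104

P(102 < X < 144) ≈ 0.9104


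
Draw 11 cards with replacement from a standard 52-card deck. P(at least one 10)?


P(not a 10) = 48/52 = 12/13
P(none in 11 draws) = (12/13)^11 = 743008370688/1792160394037
P(≥1 10) = 1 - 743008370688/1792160394037 = 1049152023349/1792160394037

P = 1049152023349/1792160394037 ≈ 58.54%


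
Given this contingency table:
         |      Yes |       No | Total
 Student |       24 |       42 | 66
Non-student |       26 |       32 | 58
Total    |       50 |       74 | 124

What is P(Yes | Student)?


P(Yes | Student) = 24/(24+42) = 24/66 = 4/11

P(Yes|Student) = 4/11 ≈ 36.36%


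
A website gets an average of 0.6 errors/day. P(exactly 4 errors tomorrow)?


Poisson(λ=0.6): P(X=4) = e^(-λ)×λ^k/k!
= e^(-0.6) × 0.6^4 / 4!
≈ 0.5488116361 × 0.1296 / 24 ≈ 0.002964

P(X=4) ≈ 0.002964 ≈ 0.30%


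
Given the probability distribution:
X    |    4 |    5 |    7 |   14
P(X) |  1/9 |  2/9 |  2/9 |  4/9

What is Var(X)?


E[X] = 28/3
E[X²] = 316/3
Var(X) = E[X²] - (E[X])² = 316/3 - 784/9 = 164/9

Var(X) = 164/9 ≈ 18.2222


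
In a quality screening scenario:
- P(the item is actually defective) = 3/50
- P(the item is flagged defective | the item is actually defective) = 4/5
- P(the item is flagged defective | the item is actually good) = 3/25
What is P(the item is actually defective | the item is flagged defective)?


Using Bayes' theorem:
P(A|B) = P(B|A)·P(A) / P(B)

P(the item is flagged defective) = 4/5 × 3/50 + 3/25 × 47/50
= 6/125 + 141/1250 = 201/1250

P(the item is actually defective|the item is flagged defective) = (6/125) / (201/1250) = 20/67

P(the item is actually defective|the item is flagged defective) = 20/67 ≈ 29.85%


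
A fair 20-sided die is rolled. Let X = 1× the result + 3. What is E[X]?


E[die] = (1+20)/2 = 21/2
E[X] = 1×21/2 + 3 = 27/2

E[X] = 27/2


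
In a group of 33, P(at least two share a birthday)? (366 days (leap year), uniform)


P(all different) = Π(366-i)/366 for i=0..32
= 0.225976
P(match) = 1 - 0.225976 = 0.774024

P ≈ 0.7740 ≈ 77.40%


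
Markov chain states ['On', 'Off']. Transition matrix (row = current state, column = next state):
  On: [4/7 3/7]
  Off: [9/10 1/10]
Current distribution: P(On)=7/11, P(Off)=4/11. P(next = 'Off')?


P(next=Off) = Σᵢ P(now=i)×P(i→Off)
= 7/11×3/7 + 4/11×1/10
= 3/11 + 2/55 = 17/55

P = 17/55 ≈ 0.3091


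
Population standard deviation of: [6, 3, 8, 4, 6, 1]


Mean = 28/6 = 14/3
  (6-14/3)²=16/9
  (3-14/3)²=25/9
  (8-14/3)²=100/9
  (4-14/3)²=4/9
  (6-14/3)²=16/9
  (1-14/3)²=121/9
Σ(x-μ)² = 94/3
σ² = (94/3)/6 = 47/9

σ = √(47/9) ≈ 2.2852


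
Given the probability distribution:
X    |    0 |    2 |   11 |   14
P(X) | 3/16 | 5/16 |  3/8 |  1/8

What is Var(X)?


E[X] = 13/2
E[X²] = 569/8
Var(X) = E[X²] - (E[X])² = 569/8 - 169/4 = 231/8

Var(X) = 231/8 ≈ 28.8750


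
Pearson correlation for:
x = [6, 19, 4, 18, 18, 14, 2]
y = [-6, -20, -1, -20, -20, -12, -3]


n=7, Σx=81, Σy=-82, Σxy=-1314, Σx²=1261, Σy²=1390
r = (7×(-1314) - 81×(-82))/√((7×1261 - 81²)(7×1390 - (-82)²))
= -2556/√(2266×3006) = -2556/√6811596 ≈ -2556/2609.9034 ≈ -0.9793

r ≈ -0.9793


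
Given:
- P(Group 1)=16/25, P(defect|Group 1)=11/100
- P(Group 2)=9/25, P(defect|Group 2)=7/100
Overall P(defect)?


P(B) = Σ P(B|Aᵢ)×P(Aᵢ)
  11/100×16/25 = 44/625
  7/100×9/25 = 63/2500
Sum = 239/2500

P(defect) = 239/2500 ≈ 9.56%


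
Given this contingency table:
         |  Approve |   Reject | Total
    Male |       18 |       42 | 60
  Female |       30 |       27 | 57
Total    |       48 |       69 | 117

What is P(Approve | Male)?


P(Approve | Male) = 18/(18+42) = 18/60 = 3/10

P(Approve|Male) = 3/10 ≈ 30.00%


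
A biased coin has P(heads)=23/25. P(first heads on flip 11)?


Geometric: P(X=11) = (1-p)^(k-1)×p = (2/25)^10×23/25 = 23552/2384185791015625

P(X=11) = 23552/2384185791015625 ≈ 0.00%


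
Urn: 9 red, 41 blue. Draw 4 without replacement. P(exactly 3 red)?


Hypergeometric: C(9,3)×C(41,1)/C(50,4)
= 84×41/230300 = 123/8225

P(X=3) = 123/8225 ≈ 1.50%


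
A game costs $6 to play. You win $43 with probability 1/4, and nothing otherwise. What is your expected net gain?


E[gain] = (43-6)×1/4 + (-6)×3/4
= 37/4 - 9/2 = 19/4

Expected net gain = $19/4 ≈ $4.75


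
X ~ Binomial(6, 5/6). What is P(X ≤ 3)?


P(X ≤ 3) = Σ P(X=i) for i=0..3
P(X=0) = 1/46656
P(X=1) = 5/7776
P(X=2) = 125/15552
P(X=3) = 625/11664
Sum = 1453/23328

P(X ≤ 3) = 1453/23328 ≈ 6.23%


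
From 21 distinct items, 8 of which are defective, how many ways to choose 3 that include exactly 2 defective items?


Choose 2 of the 8 defective items and 1 of the other 13 items:
C(8,2)×C(13,1) = 28×13 = 364

364


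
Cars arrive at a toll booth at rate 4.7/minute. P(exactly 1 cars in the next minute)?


Poisson(λ=4.7): P(X=1) = e^(-λ)×λ^k/k!
= e^(-4.7) × 4.7^1 / 1!
≈ 0.009095277102 × 4.7 / 1 ≈ 0.042748

P(X=1) ≈ 0.042748 ≈ 4.27%


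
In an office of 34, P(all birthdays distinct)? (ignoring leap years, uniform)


P(all different) = Π(365-i)/365 for i=0..33
= (365/365)×(364/365)×...×(332/365)
= 0.204683

P ≈ 0.2047 ≈ 20.47%


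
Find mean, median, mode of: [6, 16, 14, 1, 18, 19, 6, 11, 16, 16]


Sorted: [1, 6, 6, 11, 14, 16, 16, 16, 18, 19]
Mean = 123/10
Median = 15
Freq: {6: 2, 16: 3, 14: 1, 1: 1, 18: 1, 19: 1, 11: 1}
Mode: [16]

Mean=123/10, Median=15, Mode=16


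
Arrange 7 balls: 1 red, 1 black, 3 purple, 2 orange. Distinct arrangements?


7!/(1!×1!×3!×2!) = 420

420


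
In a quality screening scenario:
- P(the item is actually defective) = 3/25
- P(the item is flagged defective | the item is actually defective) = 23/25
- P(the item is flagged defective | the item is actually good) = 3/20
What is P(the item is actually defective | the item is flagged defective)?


Using Bayes' theorem:
P(A|B) = P(B|A)·P(A) / P(B)

P(the item is flagged defective) = 23/25 × 3/25 + 3/20 × 22/25
= 69/625 + 33/250 = 303/1250

P(the item is actually defective|the item is flagged defective) = (69/625) / (303/1250) = 46/101

P(the item is actually defective|the item is flagged defective) = 46/101 ≈ 45.54%


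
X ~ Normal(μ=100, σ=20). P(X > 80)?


z = (80-100)/20 = -1.0
P(X > 80) = 1 - P(Z ≤ -1.0) = 1 - 0.1587 = 0.8413

P(X > 80) ≈ 0.8413


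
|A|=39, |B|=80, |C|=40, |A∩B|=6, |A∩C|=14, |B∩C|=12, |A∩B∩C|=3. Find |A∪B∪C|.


|A∪B∪C| = 39+80+40-6-14-12+3 = 130

|A∪B∪C| = 130


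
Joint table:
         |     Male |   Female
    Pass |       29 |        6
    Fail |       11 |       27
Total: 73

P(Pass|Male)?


P(Pass|Male) = 29/(29+11) = 29/40

P = 29/40 ≈ 72.50%


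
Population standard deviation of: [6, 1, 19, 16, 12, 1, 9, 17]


Mean = 81/8
  (6-81/8)²=1089/64
  (1-81/8)²=5329/64
  (19-81/8)²=5041/64
  (16-81/8)²=2209/64
  (12-81/8)²=225/64
  (1-81/8)²=5329/64
  (9-81/8)²=81/64
  (17-81/8)²=3025/64
Σ(x-μ)² = 2791/8
σ² = (2791/8)/8 = 2791/64

σ = √(2791/64) ≈ 6.6037


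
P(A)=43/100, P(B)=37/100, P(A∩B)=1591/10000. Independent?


P(A)×P(B) = 1591/10000
P(A∩B) = 1591/10000
Equal ✓ → Independent

Yes, independent


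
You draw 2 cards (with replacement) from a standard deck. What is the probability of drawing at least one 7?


P(not a 7) = 48/52 = 12/13
P(none in 2 draws) = (12/13)^2 = 144/169
P(≥1 7) = 1 - 144/169 = 25/169

P = 25/169 ≈ 14.79%


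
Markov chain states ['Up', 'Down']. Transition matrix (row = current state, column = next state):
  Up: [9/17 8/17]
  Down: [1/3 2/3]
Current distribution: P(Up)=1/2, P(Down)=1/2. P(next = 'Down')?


P(next=Down) = Σᵢ P(now=i)×P(i→Down)
= 1/2×8/17 + 1/2×2/3
= 4/17 + 1/3 = 29/51

P = 29/51 ≈ 0.5686


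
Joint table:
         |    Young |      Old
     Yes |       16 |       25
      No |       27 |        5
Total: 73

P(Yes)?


P(Yes) = (16+25)/73 = 41/73

P(Yes) = 41/73 ≈ 56.16%


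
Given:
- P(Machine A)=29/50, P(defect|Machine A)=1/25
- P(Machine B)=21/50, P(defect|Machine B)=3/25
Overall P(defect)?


P(B) = Σ P(B|Aᵢ)×P(Aᵢ)
  1/25×29/50 = 29/1250
  3/25×21/50 = 63/1250
Sum = 46/625

P(defect) = 46/625 ≈ 7.36%


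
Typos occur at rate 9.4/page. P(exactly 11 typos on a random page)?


Poisson(λ=9.4): P(X=11) = e^(-λ)×λ^k/k!
= e^(-9.4) × 9.4^11 / 11!
≈ 8.272406556e-05 × 50629820724.9 / 39916800 ≈ 0.104926

P(X=11) ≈ 0.104926 ≈ 10.49%


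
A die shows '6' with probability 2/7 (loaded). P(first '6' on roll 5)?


Geometric: P(X=5) = (1-p)^(k-1)×p = (5/7)^4×2/7 = 1250/16807

P(X=5) = 1250/16807 ≈ 7.44%


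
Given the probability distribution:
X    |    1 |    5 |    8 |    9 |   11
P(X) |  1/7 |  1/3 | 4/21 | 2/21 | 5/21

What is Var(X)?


E[X] = 143/21
E[X²] = 1201/21
Var(X) = E[X²] - (E[X])² = 1201/21 - 20449/441 = 4772/441

Var(X) = 4772/441 ≈ 10.8209


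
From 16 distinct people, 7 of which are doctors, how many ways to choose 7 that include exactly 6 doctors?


Choose 6 of the 7 doctors and 1 of the other 9 people:
C(7,6)×C(9,1) = 7×9 = 63

63


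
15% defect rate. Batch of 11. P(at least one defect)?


P(all good) = (17/20)^11 = 34271896307633/204800000000000
P(≥1 defect) = 170528103692367/204800000000000

P = 170528103692367/204800000000000 ≈ 83.27%


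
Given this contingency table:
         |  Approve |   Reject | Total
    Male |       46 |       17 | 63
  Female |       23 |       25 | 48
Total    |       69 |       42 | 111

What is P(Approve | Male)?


P(Approve | Male) = 46/(46+17) = 46/63

P(Approve|Male) = 46/63 ≈ 73.02%


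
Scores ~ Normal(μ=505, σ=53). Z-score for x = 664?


z = (x - μ)/σ = (664 - 505)/53 = 3.0

z = 3.0


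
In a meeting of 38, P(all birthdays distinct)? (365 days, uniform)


P(all different) = Π(365-i)/365 for i=0..37
= (365/365)×(364/365)×...×(328/365)
= 0.135932

P ≈ 0.1359 ≈ 13.59%


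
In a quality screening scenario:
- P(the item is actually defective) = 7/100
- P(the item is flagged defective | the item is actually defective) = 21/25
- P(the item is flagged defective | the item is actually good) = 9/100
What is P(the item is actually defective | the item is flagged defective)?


Using Bayes' theorem:
P(A|B) = P(B|A)·P(A) / P(B)

P(the item is flagged defective) = 21/25 × 7/100 + 9/100 × 93/100
= 147/2500 + 837/10000 = 57/400

P(the item is actually defective|the item is flagged defective) = (147/2500) / (57/400) = 196/475

P(the item is actually defective|the item is flagged defective) = 196/475 ≈ 41.26%


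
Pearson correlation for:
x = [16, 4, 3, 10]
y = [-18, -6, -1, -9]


n=4, Σx=33, Σy=-34, Σxy=-405, Σx²=381, Σy²=442
r = (4×(-405) - 33×(-34))/√((4×381 - 33²)(4×442 - (-34)²))
= -498/√(435×612) = -498/√266220 ≈ -498/515.9651 ≈ -0.9652

r ≈ -0.9652


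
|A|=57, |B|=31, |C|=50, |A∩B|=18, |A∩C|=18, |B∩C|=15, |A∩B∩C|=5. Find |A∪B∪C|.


|A∪B∪C| = 57+31+50-18-18-15+5 = 92

|A∪B∪C| = 92


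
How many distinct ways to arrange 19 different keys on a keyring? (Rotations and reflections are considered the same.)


Free circular arrangements: rotations and reflections both identified.
(n-1)!/2 = 18!/2 = 6402373705728000/2 = 3201186852864000

3201186852864000


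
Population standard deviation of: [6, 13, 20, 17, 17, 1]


Mean = 74/6 = 37/3
  (6-37/3)²=361/9
  (13-37/3)²=4/9
  (20-37/3)²=529/9
  (17-37/3)²=196/9
  (17-37/3)²=196/9
  (1-37/3)²=1156/9
Σ(x-μ)² = 814/3
σ² = (814/3)/6 = 407/9

σ = √(407/9) ≈ 6.7247


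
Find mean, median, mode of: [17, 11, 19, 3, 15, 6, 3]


Sorted: [3, 3, 6, 11, 15, 17, 19]
Mean = 74/7
Median = 11
Freq: {17: 1, 11: 1, 19: 1, 3: 2, 15: 1, 6: 1}
Mode: [3]

Mean=74/7, Median=11, Mode=3


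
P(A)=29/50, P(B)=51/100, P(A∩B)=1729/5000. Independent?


P(A)×P(B) = 1479/5000
P(A∩B) = 1729/5000
Not equal → NOT independent

No, not independent


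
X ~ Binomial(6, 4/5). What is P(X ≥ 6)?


P(X ≥ 6) = Σ P(X=i) for i=6..6
P(X=6) = 4096/15625
Sum = 4096/15625

P(X ≥ 6) = 4096/15625 ≈ 26.21%


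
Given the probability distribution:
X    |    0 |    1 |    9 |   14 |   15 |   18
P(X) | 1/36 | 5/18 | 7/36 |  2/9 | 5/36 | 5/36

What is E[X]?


E[X] = Σ x·P(X=x)
= (0)×(1/36) + (1)×(5/18) + (9)×(7/36) + (14)×(2/9) + (15)×(5/36) + (18)×(5/36)
= 175/18

E[X] = 175/18


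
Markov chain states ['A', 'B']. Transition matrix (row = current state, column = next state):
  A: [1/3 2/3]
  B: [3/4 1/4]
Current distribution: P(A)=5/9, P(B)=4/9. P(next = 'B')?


P(next=B) = Σᵢ P(now=i)×P(i→B)
= 5/9×2/3 + 4/9×1/4
= 10/27 + 1/9 = 13/27

P = 13/27 ≈ 0.4815


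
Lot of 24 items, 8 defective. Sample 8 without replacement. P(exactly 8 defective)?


Hypergeometric: C(8,8)×C(16,0)/C(24,8)
= 1×1/735471 = 1/735471

P(X=8) = 1/735471 ≈ 0.00%


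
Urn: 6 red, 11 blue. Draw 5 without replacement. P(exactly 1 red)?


Hypergeometric: C(6,1)×C(11,4)/C(17,5)
= 6×330/6188 = 495/1547

P(X=1) = 495/1547 ≈ 32.00%


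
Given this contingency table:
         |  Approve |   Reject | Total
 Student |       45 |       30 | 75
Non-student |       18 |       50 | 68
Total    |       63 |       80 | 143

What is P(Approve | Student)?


P(Approve | Student) = 45/(45+30) = 45/75 = 3/5

P(Approve|Student) = 3/5 ≈ 60.00%


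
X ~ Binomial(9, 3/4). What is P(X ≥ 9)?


P(X ≥ 9) = Σ P(X=i) for i=9..9
P(X=9) = 19683/262144
Sum = 19683/262144

P(X ≥ 9) = 19683/262144 ≈ 7.51%


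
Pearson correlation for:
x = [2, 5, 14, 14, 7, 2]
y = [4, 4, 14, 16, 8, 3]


n=6, Σx=44, Σy=49, Σxy=510, Σx²=474, Σy²=557
r = (6×510 - 44×49)/√((6×474 - 44²)(6×557 - 49²))
= 904/√(908×941) = 904/√854428 ≈ 904/924.3527 ≈ 0.9780

r ≈ 0.9780


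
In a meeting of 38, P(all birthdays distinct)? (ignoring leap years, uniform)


P(all different) = Π(365-i)/365 for i=0..37
= (365/365)×(364/365)×...×(328/365)
= 0.135932

P ≈ 0.1359 ≈ 13.59%


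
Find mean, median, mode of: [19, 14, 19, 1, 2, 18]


Sorted: [1, 2, 14, 18, 19, 19]
Mean = 73/6
Median = 16
Freq: {19: 2, 14: 1, 1: 1, 2: 1, 18: 1}
Mode: [19]

Mean=73/6, Median=16, Mode=19


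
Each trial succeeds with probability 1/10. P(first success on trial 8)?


Geometric: P(X=8) = (1-p)^(k-1)×p = (9/10)^7×1/10 = 4782969/100000000

P(X=8) = 4782969/100000000 ≈ 4.78%


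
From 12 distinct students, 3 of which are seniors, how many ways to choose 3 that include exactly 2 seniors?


Choose 2 of the 3 seniors and 1 of the other 9 students:
C(3,2)×C(9,1) = 3×9 = 27

27


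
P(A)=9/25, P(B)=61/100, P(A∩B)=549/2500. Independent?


P(A)×P(B) = 549/2500
P(A∩B) = 549/2500
Equal ✓ → Independent

Yes, independent


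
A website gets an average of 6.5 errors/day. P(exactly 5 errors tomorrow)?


Poisson(λ=6.5): P(X=5) = e^(-λ)×λ^k/k!
= e^(-6.5) × 6.5^5 / 5!
≈ 0.001503439193 × 11602.90625 / 120 ≈ 0.145369

P(X=5) ≈ 0.145369 ≈ 14.54%


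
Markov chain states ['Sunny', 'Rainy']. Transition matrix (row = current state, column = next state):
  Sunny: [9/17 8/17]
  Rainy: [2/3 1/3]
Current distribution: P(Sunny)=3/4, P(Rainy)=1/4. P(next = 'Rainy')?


P(next=Rainy) = Σᵢ P(now=i)×P(i→Rainy)
= 3/4×8/17 + 1/4×1/3
= 6/17 + 1/12 = 89/204

P = 89/204 ≈ 0.4363


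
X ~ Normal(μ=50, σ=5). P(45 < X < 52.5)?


z₁=(45-50)/5=-1.0, z₂=(52.5-50)/5=0.5
P = Φ(0.5) - Φ(-1.0) = 0.691462 - 0.158655 = 0.532807 ≈ 0.5328

P(45 < X < 52.5) ≈ 0.5328


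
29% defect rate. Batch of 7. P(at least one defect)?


P(all good) = (71/100)^7 = 9095120158391/100000000000000
P(≥1 defect) = 90904879841609/100000000000000

P = 90904879841609/100000000000000 ≈ 90.90%


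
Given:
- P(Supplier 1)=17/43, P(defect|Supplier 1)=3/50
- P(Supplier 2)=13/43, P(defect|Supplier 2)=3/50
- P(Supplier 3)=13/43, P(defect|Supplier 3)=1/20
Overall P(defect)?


P(B) = Σ P(B|Aᵢ)×P(Aᵢ)
  3/50×17/43 = 51/2150
  3/50×13/43 = 39/2150
  1/20×13/43 = 13/860
Sum = 49/860

P(defect) = 49/860 ≈ 5.70%


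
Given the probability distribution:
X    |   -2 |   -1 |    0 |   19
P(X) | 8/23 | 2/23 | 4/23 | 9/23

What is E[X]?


E[X] = Σ x·P(X=x)
= (-2)×(8/23) + (-1)×(2/23) + (0)×(4/23) + (19)×(9/23)
= 153/23

E[X] = 153/23


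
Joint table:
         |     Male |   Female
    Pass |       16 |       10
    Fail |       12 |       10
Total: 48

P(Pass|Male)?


P(Pass|Male) = 16/(16+12) = 16/28 = 4/7

P = 4/7 ≈ 57.14%


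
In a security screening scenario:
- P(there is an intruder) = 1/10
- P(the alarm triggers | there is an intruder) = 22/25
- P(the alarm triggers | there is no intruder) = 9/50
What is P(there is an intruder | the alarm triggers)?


Using Bayes' theorem:
P(A|B) = P(B|A)·P(A) / P(B)

P(the alarm triggers) = 22/25 × 1/10 + 9/50 × 9/10
= 11/125 + 81/500 = 1/4

P(there is an intruder|the alarm triggers) = (11/125) / (1/4) = 44/125

P(there is an intruder|the alarm triggers) = 44/125 ≈ 35.20%


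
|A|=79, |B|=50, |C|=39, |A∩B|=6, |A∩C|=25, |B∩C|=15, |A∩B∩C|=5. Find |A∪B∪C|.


|A∪B∪C| = 79+50+39-6-25-15+5 = 127

|A∪B∪C| = 127


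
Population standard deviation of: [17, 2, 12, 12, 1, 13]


Mean = 57/6 = 19/2
  (17-19/2)²=225/4
  (2-19/2)²=225/4
  (12-19/2)²=25/4
  (12-19/2)²=25/4
  (1-19/2)²=289/4
  (13-19/2)²=49/4
Σ(x-μ)² = 419/2
σ² = (419/2)/6 = 419/12

σ = √(419/12) ≈ 5.9090


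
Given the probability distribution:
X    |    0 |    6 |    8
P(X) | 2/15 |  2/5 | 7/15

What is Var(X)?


E[X] = 92/15
E[X²] = 664/15
Var(X) = E[X²] - (E[X])² = 664/15 - 8464/225 = 1496/225

Var(X) = 1496/225 ≈ 6.6489


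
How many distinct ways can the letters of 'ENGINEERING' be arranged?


Letters: 11, freq: {'E': 3, 'N': 3, 'G': 2, 'I': 2, 'R': 1}
11!/(3!×3!×2!×2!×1!) = 39916800/144 = 277200

277200


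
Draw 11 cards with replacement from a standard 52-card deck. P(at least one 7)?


P(not a 7) = 48/52 = 12/13
P(none in 11 draws) = (12/13)^11 = 743008370688/1792160394037
P(≥1 7) = 1 - 743008370688/1792160394037 = 1049152023349/1792160394037

P = 1049152023349/1792160394037 ≈ 58.54%


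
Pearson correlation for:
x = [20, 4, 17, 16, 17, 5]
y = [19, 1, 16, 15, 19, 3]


n=6, Σx=79, Σy=73, Σxy=1234, Σx²=1275, Σy²=1213
r = (6×1234 - 79×73)/√((6×1275 - 79²)(6×1213 - 73²))
= 1637/√(1409×1949) = 1637/√2746141 ≈ 1637/1657.1485 ≈ 0.9878

r ≈ 0.9878


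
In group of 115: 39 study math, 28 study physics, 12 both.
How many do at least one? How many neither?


|A∪B| = 39+28-12 = 55
Neither = 115-55 = 60

At least one: 55; Neither: 60


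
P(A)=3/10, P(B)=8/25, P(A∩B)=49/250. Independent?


P(A)×P(B) = 12/125
P(A∩B) = 49/250
Not equal → NOT independent

No, not independent


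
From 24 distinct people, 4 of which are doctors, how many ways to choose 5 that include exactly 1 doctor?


Choose 1 of the 4 doctors and 4 of the other 20 people:
C(4,1)×C(20,4) = 4×4845 = 19380

19380


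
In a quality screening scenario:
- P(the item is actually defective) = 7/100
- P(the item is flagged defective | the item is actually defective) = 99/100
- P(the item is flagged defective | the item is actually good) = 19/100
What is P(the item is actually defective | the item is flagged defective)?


Using Bayes' theorem:
P(A|B) = P(B|A)·P(A) / P(B)

P(the item is flagged defective) = 99/100 × 7/100 + 19/100 × 93/100
= 693/10000 + 1767/10000 = 123/500

P(the item is actually defective|the item is flagged defective) = (693/10000) / (123/500) = 231/820

P(the item is actually defective|the item is flagged defective) = 231/820 ≈ 28.17%


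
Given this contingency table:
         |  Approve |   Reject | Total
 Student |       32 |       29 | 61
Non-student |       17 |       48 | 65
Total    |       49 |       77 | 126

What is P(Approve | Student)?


P(Approve | Student) = 32/(32+29) = 32/61

P(Approve|Student) = 32/61 ≈ 52.46%


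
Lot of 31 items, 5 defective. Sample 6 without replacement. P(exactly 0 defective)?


Hypergeometric: C(5,0)×C(26,6)/C(31,6)
= 1×230230/736281 = 2530/8091

P(X=0) = 2530/8091 ≈ 31.27%


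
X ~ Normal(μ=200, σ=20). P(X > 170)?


z = (170-200)/20 = -1.5
P(X > 170) = 1 - P(Z ≤ -1.5) = 1 - 0.0668 = 0.9332

P(X > 170) ≈ 0.9332


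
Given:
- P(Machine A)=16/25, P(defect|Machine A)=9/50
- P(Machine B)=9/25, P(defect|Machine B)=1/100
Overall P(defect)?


P(B) = Σ P(B|Aᵢ)×P(Aᵢ)
  9/50×16/25 = 72/625
  1/100×9/25 = 9/2500
Sum = 297/2500

P(defect) = 297/2500 ≈ 11.88%


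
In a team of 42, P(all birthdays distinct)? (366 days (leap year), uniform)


P(all different) = Π(366-i)/366 for i=0..41
= (366/366)×(365/366)×...×(325/366)
= 0.086572

P ≈ 0.0866 ≈ 8.66%


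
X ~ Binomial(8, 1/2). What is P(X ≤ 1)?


P(X ≤ 1) = Σ P(X=i) for i=0..1
P(X=0) = 1/256
P(X=1) = 1/32
Sum = 9/256

P(X ≤ 1) = 9/256 ≈ 3.52%


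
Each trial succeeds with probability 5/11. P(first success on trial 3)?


Geometric: P(X=3) = (1-p)^(k-1)×p = (6/11)^2×5/11 = 180/1331

P(X=3) = 180/1331 ≈ 13.52%


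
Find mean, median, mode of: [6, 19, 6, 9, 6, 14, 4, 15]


Sorted: [4, 6, 6, 6, 9, 14, 15, 19]
Mean = 79/8
Median = 15/2
Freq: {6: 3, 19: 1, 9: 1, 14: 1, 4: 1, 15: 1}
Mode: [6]

Mean=79/8, Median=15/2, Mode=6


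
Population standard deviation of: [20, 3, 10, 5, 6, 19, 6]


Mean = 69/7
  (20-69/7)²=5041/49
  (3-69/7)²=2304/49
  (10-69/7)²=1/49
  (5-69/7)²=1156/49
  (6-69/7)²=729/49
  (19-69/7)²=4096/49
  (6-69/7)²=729/49
Σ(x-μ)² = 2008/7
σ² = (2008/7)/7 = 2008/49

σ = √(2008/49) ≈ 6.4015


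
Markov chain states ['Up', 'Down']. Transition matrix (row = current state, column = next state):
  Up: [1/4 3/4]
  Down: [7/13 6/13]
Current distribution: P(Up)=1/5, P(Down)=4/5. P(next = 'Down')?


P(next=Down) = Σᵢ P(now=i)×P(i→Down)
= 1/5×3/4 + 4/5×6/13
= 3/20 + 24/65 = 27/52

P = 27/52 ≈ 0.5192


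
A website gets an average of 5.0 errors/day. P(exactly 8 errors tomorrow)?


Poisson(λ=5.0): P(X=8) = e^(-λ)×λ^k/k!
= e^(-5.0) × 5.0^8 / 8!
≈ 0.006737946999 × 390625 / 40320 ≈ 0.065278

P(X=8) ≈ 0.065278 ≈ 6.53%


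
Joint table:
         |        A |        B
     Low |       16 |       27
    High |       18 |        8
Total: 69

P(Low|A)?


P(Low|A) = 16/(16+18) = 16/34 = 8/17

P = 8/17 ≈ 47.06%


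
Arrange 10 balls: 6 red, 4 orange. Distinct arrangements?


10!/(6!×4!) = 210

210


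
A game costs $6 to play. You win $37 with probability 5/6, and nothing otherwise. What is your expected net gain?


E[gain] = (37-6)×5/6 + (-6)×1/6
= 155/6 - 1 = 149/6

Expected net gain = $149/6 ≈ $24.83


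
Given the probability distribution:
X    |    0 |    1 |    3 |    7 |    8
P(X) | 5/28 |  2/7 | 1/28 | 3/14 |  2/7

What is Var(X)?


E[X] = 117/28
E[X²] = 823/28
Var(X) = E[X²] - (E[X])² = 823/28 - 13689/784 = 9355/784

Var(X) = 9355/784 ≈ 11.9324


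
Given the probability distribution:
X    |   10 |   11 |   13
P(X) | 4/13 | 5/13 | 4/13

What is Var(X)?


E[X] = 147/13
E[X²] = 1681/13
Var(X) = E[X²] - (E[X])² = 1681/13 - 21609/169 = 244/169

Var(X) = 244/169 ≈ 1.4438


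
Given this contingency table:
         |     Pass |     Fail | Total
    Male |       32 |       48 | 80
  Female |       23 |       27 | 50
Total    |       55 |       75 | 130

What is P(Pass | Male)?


P(Pass | Male) = 32/(32+48) = 32/80 = 2/5

P(Pass|Male) = 2/5 ≈ 40.00%


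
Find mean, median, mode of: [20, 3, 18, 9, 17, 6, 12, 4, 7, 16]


Sorted: [3, 4, 6, 7, 9, 12, 16, 17, 18, 20]
Mean = 112/10 = 56/5
Median = 21/2
Freq: {20: 1, 3: 1, 18: 1, 9: 1, 17: 1, 6: 1, 12: 1, 4: 1, 7: 1, 16: 1}
Mode: No mode

Mean=56/5, Median=21/2, Mode=No mode


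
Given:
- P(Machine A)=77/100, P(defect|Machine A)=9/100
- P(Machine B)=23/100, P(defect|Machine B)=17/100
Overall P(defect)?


P(B) = Σ P(B|Aᵢ)×P(Aᵢ)
  9/100×77/100 = 693/10000
  17/100×23/100 = 391/10000
Sum = 271/2500

P(defect) = 271/2500 ≈ 10.84%


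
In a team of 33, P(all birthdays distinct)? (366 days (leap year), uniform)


P(all different) = Π(366-i)/366 for i=0..32
= (366/366)×(365/366)×...×(334/366)
= 0.225976

P ≈ 0.2260 ≈ 22.60%


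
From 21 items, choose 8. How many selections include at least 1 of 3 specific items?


Complement: C(21,8) - C(18,8) = 203490 - 43758 = 159732

159732


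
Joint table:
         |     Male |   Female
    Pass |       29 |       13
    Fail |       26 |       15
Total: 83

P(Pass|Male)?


P(Pass|Male) = 29/(29+26) = 29/55

P = 29/55 ≈ 52.73%


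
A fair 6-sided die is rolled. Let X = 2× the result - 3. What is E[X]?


E[die] = (1+6)/2 = 7/2
E[X] = 2×7/2 - 3 = 4

E[X] = 4


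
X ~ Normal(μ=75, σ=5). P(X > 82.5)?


z = (82.5-75)/5 = 1.5
P(X > 82.5) = 1 - P(Z ≤ 1.5) = 1 - 0.9332 = 0.0668

P(X > 82.5) ≈ 0.0668


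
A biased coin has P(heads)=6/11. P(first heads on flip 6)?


Geometric: P(X=6) = (1-p)^(k-1)×p = (5/11)^5×6/11 = 18750/1771561

P(X=6) = 18750/1771561 ≈ 1.06%


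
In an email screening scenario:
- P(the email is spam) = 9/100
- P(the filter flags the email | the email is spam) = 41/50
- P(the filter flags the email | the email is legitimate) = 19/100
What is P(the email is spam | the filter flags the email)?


Using Bayes' theorem:
P(A|B) = P(B|A)·P(A) / P(B)

P(the filter flags the email) = 41/50 × 9/100 + 19/100 × 91/100
= 369/5000 + 1729/10000 = 2467/10000

P(the email is spam|the filter flags the email) = (369/5000) / (2467/10000) = 738/2467

P(the email is spam|the filter flags the email) = 738/2467 ≈ 29.91%


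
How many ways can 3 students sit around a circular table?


Circular arrangements of 3 distinct objects: fix one position to break rotational symmetry.
(n-1)! = 2! = 2

2


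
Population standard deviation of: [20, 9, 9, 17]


Mean = 55/4
  (20-55/4)²=625/16
  (9-55/4)²=361/16
  (9-55/4)²=361/16
  (17-55/4)²=169/16
Σ(x-μ)² = 379/4
σ² = (379/4)/4 = 379/16

σ = √(379/16) ≈ 4.8670


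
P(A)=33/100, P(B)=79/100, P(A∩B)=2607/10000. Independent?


P(A)×P(B) = 2607/10000
P(A∩B) = 2607/10000
Equal ✓ → Independent

Yes, independent


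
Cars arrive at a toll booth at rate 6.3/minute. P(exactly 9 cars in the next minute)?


Poisson(λ=6.3): P(X=9) = e^(-λ)×λ^k/k!
= e^(-6.3) × 6.3^9 / 9!
≈ 0.001836304777 × 15633814.1569 / 362880 ≈ 0.079113

P(X=9) ≈ 0.079113 ≈ 7.91%


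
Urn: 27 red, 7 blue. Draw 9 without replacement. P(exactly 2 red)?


Hypergeometric: C(27,2)×C(7,7)/C(34,9)
= 351×1/52451256 = 9/1344904

P(X=2) = 9/1344904 ≈ 0.00%


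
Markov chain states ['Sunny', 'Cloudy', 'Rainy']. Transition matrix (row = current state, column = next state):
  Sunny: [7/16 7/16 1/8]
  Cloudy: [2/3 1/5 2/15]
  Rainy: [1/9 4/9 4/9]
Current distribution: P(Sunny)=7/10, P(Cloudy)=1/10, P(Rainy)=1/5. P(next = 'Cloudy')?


P(next=Cloudy) = Σᵢ P(now=i)×P(i→Cloudy)
= 7/10×7/16 + 1/10×1/5 + 1/5×4/9
= 49/160 + 1/50 + 4/45 = 2989/7200

P = 2989/7200 ≈ 0.4151


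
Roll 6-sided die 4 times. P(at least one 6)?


P(no 6)^4 = (5/6)^4 = 625/1296
P(≥1) = 1 - 625/1296 = 671/1296

P = 671/1296 ≈ 51.77%


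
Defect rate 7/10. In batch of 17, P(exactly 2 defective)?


Binomial: P(X=2) = C(17,2)×p^2×(1-p)^15
= 136 × 49/100 × 14348907/1000000000000000 = 11952639531/12500000000000000

P(X=2) = 11952639531/12500000000000000 ≈ 0.00%


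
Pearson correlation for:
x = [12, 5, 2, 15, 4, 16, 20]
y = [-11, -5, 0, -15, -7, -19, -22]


n=7, Σx=74, Σy=-79, Σxy=-1154, Σx²=1070, Σy²=1265
r = (7×(-1154) - 74×(-79))/√((7×1070 - 74²)(7×1265 - (-79)²))
= -2232/√(2014×2614) = -2232/√5264596 ≈ -2232/2294.4707 ≈ -0.9728

r ≈ -0.9728


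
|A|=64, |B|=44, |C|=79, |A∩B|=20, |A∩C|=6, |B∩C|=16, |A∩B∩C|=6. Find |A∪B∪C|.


|A∪B∪C| = 64+44+79-20-6-16+6 = 151

|A∪B∪C| = 151


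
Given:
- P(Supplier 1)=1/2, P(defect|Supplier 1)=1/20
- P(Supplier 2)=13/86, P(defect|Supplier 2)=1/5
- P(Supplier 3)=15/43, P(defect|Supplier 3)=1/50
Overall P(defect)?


P(B) = Σ P(B|Aᵢ)×P(Aᵢ)
  1/20×1/2 = 1/40
  1/5×13/86 = 13/430
  1/50×15/43 = 3/430
Sum = 107/1720

P(defect) = 107/1720 ≈ 6.22%


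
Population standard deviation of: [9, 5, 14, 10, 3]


Mean = 41/5
  (9-41/5)²=16/25
  (5-41/5)²=256/25
  (14-41/5)²=841/25
  (10-41/5)²=81/25
  (3-41/5)²=676/25
Σ(x-μ)² = 374/5
σ² = (374/5)/5 = 374/25

σ = √(374/25) ≈ 3.8678


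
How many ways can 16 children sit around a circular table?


Circular arrangements of 16 distinct objects: fix one position to break rotational symmetry.
(n-1)! = 15! = 1307674368000

1307674368000


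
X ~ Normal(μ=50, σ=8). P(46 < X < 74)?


z₁=(46-50)/8=-0.5, z₂=(74-50)/8=3.0
P = Φ(3.0) - Φ(-0.5) = 0.998650 - 0.308538 = 0.690112 ≈ 0.6901

P(46 < X < 74) ≈ 0.6901


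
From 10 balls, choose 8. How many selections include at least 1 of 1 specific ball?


Complement: C(10,8) - C(9,8) = 45 - 9 = 36

36


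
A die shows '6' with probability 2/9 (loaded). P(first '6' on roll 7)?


Geometric: P(X=7) = (1-p)^(k-1)×p = (7/9)^6×2/9 = 235298/4782969

P(X=7) = 235298/4782969 ≈ 4.92%


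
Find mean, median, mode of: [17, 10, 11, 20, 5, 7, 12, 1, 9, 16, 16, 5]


Sorted: [1, 5, 5, 7, 9, 10, 11, 12, 16, 16, 17, 20]
Mean = 129/12 = 43/4
Median = 21/2
Freq: {17: 1, 10: 1, 11: 1, 20: 1, 5: 2, 7: 1, 12: 1, 1: 1, 9: 1, 16: 2}
Mode: [5, 16]

Mean=43/4, Median=21/2, Mode=[5, 16]


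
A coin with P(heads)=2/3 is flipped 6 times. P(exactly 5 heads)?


Binomial: P(X=5) = C(6,5)×p^5×(1-p)^1
= 6 × 32/243 × 1/3 = 64/243

P(X=5) = 64/243 ≈ 26.34%


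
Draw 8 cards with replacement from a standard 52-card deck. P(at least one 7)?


P(not a 7) = 48/52 = 12/13
P(none in 8 draws) = (12/13)^8 = 429981696/815730721
P(≥1 7) = 1 - 429981696/815730721 = 385749025/815730721

P = 385749025/815730721 ≈ 47.29%


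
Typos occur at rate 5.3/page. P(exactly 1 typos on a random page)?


Poisson(λ=5.3): P(X=1) = e^(-λ)×λ^k/k!
= e^(-5.3) × 5.3^1 / 1!
≈ 0.004991593907 × 5.3 / 1 ≈ 0.026455

P(X=1) ≈ 0.026455 ≈ 2.65%


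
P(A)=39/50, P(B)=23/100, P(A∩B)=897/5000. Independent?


P(A)×P(B) = 897/5000
P(A∩B) = 897/5000
Equal ✓ → Independent

Yes, independent


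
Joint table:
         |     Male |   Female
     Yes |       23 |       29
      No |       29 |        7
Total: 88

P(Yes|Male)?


P(Yes|Male) = 23/(23+29) = 23/52

P = 23/52 ≈ 44.23%


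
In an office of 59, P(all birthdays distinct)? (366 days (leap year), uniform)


P(all different) = Π(366-i)/366 for i=0..58
= (366/366)×(365/366)×...×(308/366)
= 0.007112

P ≈ 0.0071 ≈ 0.71%


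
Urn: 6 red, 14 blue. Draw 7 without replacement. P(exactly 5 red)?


Hypergeometric: C(6,5)×C(14,2)/C(20,7)
= 6×91/77520 = 91/12920

P(X=5) = 91/12920 ≈ 0.70%


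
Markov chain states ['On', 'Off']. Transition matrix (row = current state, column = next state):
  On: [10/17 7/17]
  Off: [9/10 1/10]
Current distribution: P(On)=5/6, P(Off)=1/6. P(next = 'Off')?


P(next=Off) = Σᵢ P(now=i)×P(i→Off)
= 5/6×7/17 + 1/6×1/10
= 35/102 + 1/60 = 367/1020

P = 367/1020 ≈ 0.3598


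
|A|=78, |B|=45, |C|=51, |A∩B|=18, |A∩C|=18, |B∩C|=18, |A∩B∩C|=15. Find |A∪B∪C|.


|A∪B∪C| = 78+45+51-18-18-18+15 = 135

|A∪B∪C| = 135


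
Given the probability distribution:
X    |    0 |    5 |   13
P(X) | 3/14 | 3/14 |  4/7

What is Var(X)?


E[X] = 17/2
E[X²] = 1427/14
Var(X) = E[X²] - (E[X])² = 1427/14 - 289/4 = 831/28

Var(X) = 831/28 ≈ 29.6786


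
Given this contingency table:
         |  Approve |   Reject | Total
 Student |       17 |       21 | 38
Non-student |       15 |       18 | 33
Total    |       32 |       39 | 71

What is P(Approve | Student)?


P(Approve | Student) = 17/(17+21) = 17/38

P(Approve|Student) = 17/38 ≈ 44.74%


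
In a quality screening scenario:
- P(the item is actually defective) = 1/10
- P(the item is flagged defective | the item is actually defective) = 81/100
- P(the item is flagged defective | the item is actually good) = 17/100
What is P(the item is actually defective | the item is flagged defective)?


Using Bayes' theorem:
P(A|B) = P(B|A)·P(A) / P(B)

P(the item is flagged defective) = 81/100 × 1/10 + 17/100 × 9/10
= 81/1000 + 153/1000 = 117/500

P(the item is actually defective|the item is flagged defective) = (81/1000) / (117/500) = 9/26

P(the item is actually defective|the item is flagged defective) = 9/26 ≈ 34.62%
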